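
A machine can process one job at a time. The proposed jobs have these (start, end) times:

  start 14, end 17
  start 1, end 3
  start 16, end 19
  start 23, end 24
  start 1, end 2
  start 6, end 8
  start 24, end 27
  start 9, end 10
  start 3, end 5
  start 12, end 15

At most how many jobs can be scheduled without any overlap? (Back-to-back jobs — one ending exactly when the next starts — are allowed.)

Greedy by earliest finish: after sorting by end time, pick each interval compatible with the last pick.
By end time: (1,2), (1,3), (3,5), (6,8), (9,10), (12,15), (14,17), (16,19), (23,24), (24,27).
Pick (1,2); next start ≥ 2 → (3,5); next start ≥ 5 → (6,8); next start ≥ 8 → (9,10); next start ≥ 10 → (12,15); next start ≥ 15 → (16,19); next start ≥ 19 → (23,24); next start ≥ 24 → (24,27).
Selected 8 jobs.

8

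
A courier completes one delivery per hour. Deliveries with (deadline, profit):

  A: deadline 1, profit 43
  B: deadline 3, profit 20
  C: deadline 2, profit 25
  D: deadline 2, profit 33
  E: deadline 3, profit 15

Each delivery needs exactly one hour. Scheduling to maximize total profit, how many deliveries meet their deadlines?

Sort by profit descending; place each in the latest free slot ≤ its deadline.
By profit: A(d1,43), D(d2,33), C(d2,25), B(d3,20), E(d3,15)
A→slot 1; D→slot 2; C skipped; B→slot 3; E skipped.
3 of 5 scheduled.

3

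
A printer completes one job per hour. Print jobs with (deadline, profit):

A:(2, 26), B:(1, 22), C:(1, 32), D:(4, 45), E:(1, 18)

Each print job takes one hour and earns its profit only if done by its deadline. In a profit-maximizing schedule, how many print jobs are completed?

Take jobs in profit order; each goes to the latest open slot no later than its deadline.
Profit order: D=45 C=32 A=26 B=22 E=18
Assign: D→slot 4, C→slot 1, A→slot 2, B skipped, E skipped.
Slots: [1:C] [2:A] [4:D]
3 of 5 scheduled.

3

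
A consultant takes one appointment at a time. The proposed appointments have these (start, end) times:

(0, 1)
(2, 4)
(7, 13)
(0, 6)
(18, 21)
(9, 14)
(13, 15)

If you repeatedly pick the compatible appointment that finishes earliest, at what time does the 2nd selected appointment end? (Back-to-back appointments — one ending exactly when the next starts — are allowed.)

By end time: (0,1), (2,4), (0,6), (7,13), (9,14), (13,15), (18,21).
Pick (0,1); next start ≥ 1 → (2,4); next start ≥ 4 → (7,13); next start ≥ 13 → (13,15); next start ≥ 15 → (18,21).
Selected: (0,1) (2,4) (7,13) (13,15) (18,21)

4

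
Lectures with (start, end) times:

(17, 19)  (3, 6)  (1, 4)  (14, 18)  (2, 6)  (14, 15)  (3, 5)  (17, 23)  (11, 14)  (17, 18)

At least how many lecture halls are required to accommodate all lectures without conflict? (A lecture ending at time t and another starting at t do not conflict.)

4

Count concurrent intervals with a sweep; the peak is the room count.
starts: [1, 2, 3, 3, 11, 14, 14, 17, 17, 17]
ends:   [4, 5, 6, 6, 14, 15, 18, 18, 19, 23]
s1→1 s2→2 s3→3 s3→4  — peak 4.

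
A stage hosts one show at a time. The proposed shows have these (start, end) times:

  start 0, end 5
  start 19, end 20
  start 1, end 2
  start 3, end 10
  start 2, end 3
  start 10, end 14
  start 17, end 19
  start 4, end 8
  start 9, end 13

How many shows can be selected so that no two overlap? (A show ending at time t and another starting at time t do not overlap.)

Greedy by earliest finish: after sorting by end time, pick each interval compatible with the last pick.
By end time: (1,2), (2,3), (0,5), (4,8), (3,10), (9,13), (10,14), (17,19), (19,20).
Pick (1,2); next start ≥ 2 → (2,3); next start ≥ 3 → (4,8); next start ≥ 8 → (9,13); next start ≥ 13 → (17,19); next start ≥ 19 → (19,20).
Selected 6 shows.

6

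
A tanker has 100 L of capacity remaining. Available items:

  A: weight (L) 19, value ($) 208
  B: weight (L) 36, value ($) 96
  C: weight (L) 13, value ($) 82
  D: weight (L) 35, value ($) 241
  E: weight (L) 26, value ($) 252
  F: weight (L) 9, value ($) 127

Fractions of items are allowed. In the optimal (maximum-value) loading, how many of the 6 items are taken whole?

4

Sort by value per unit weight and fill in that order.
Ratios (sorted): F 14.11, A 10.95, E 9.69, D 6.89, C 6.31, B 2.67
take F (9 @ 127); take A (19 @ 208); take E (26 @ 252); take D (35 @ 241); take 11/13 of C → 69.38. Capacity used 100/100.
4 item(s) taken whole; one partial (take 11/13 of C).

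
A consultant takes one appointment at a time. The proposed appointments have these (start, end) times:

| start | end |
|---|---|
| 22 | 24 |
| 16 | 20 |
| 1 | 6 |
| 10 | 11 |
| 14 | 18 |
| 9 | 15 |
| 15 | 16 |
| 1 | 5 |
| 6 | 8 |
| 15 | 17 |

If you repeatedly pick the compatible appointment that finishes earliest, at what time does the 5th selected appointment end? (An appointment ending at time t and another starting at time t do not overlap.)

Order by finish time; keep every interval that doesn't clash with the previous kept one.
By end time: (1,5), (1,6), (6,8), (10,11), (9,15), (15,16), (15,17), (14,18), (16,20), (22,24).
Pick (1,5); next start ≥ 5 → (6,8); next start ≥ 8 → (10,11); next start ≥ 11 → (15,16); next start ≥ 16 → (16,20); next start ≥ 20 → (22,24).
Selected: (1,5) (6,8) (10,11) (15,16) (16,20) (22,24)

20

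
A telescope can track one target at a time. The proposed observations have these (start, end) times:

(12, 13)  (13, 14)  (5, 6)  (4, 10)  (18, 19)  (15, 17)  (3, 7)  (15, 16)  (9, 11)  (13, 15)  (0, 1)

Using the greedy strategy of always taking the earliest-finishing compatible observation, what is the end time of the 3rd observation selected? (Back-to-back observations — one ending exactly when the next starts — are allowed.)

By end time: (0,1), (5,6), (3,7), (4,10), (9,11), (12,13), (13,14), (13,15), (15,16), (15,17), (18,19).
Pick (0,1); next start ≥ 1 → (5,6); next start ≥ 6 → (9,11); next start ≥ 11 → (12,13); next start ≥ 13 → (13,14); next start ≥ 14 → (15,16); next start ≥ 16 → (18,19).
Selected: (0,1) (5,6) (9,11) (12,13) (13,14) (15,16) (18,19)

11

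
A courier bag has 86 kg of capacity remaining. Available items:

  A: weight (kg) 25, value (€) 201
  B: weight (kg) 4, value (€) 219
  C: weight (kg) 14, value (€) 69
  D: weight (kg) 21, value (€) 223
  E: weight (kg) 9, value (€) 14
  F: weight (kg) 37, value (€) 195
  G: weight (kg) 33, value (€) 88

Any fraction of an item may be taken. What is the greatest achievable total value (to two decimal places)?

Sort by value per unit weight and fill in that order.
Order: B (219/4=54.75) > D (223/21=10.62) > A (201/25=8.04) > F (195/37=5.27) > C (69/14=4.93) > G (88/33=2.67) > E (14/9=1.56)
Fill: take B (4 @ 219) → take D (21 @ 223) → take A (25 @ 201) → take 36/37 of F → 189.73; 86/86 used.
Total value = 832.73

832.73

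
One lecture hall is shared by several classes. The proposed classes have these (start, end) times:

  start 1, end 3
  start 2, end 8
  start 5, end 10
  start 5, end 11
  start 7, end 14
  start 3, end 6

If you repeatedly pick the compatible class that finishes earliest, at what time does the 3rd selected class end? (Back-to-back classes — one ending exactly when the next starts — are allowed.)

Greedy by earliest finish: after sorting by end time, pick each interval compatible with the last pick.
Sorted by end: (1,3)  (3,6)  (2,8)  (5,10)  (5,11)  (7,14)
take (1,3); take (3,6); skip (2,8); skip (5,10); take (7,14).
Selected: (1,3) (3,6) (7,14)

14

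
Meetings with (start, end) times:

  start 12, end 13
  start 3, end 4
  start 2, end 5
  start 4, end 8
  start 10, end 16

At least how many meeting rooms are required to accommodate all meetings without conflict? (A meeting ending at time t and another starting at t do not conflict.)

Count concurrent intervals with a sweep; the peak is the room count.
Events (time:±→running): 2:+→1 3:+→2 … peak 2.

2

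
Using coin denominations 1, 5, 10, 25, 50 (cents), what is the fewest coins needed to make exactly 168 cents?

168 − 3×50→18 − 1×10→8 − 1×5→3 − 3×1→0
Total coins = 3 + 1 + 1 + 3 = 8

8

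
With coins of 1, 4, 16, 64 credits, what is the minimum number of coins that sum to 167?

8

167 = 2×64 + 2×16 + 1×4 + 3×1
Total coins = 2 + 2 + 1 + 3 = 8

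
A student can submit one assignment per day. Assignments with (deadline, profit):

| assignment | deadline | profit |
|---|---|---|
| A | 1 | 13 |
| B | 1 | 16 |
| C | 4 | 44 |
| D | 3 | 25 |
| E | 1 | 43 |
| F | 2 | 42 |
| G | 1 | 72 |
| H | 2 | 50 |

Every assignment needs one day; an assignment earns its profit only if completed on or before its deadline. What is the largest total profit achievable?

191

Profit order: G=72 H=50 C=44 E=43 F=42 D=25 B=16 A=13
Assign: G→slot 1, H→slot 2, C→slot 4, E skipped, F skipped, D→slot 3, B skipped, A skipped.
Slots: [1:G] [2:H] [3:D] [4:C]
Profit = 72 + 50 + 25 + 44 = 191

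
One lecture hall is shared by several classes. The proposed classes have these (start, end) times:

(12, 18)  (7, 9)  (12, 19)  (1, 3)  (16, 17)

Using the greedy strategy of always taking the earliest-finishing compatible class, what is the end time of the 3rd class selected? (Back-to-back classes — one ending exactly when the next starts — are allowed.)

17

By end time: (1,3), (7,9), (16,17), (12,18), (12,19).
Pick (1,3); next start ≥ 3 → (7,9); next start ≥ 9 → (16,17).
Selected: (1,3) (7,9) (16,17)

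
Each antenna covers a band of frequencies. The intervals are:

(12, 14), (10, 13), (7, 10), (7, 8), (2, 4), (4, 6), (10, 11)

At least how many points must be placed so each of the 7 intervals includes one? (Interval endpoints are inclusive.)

4

By right end: [2,4]  [4,6]  [7,8]  [7,10]  [10,11]  [10,13]  [12,14]
[2,4] uncovered → point at 4; [7,8] uncovered → point at 8; [10,11] uncovered → point at 11; [12,14] uncovered → point at 14.
Points: 4, 8, 11, 14 (4 total).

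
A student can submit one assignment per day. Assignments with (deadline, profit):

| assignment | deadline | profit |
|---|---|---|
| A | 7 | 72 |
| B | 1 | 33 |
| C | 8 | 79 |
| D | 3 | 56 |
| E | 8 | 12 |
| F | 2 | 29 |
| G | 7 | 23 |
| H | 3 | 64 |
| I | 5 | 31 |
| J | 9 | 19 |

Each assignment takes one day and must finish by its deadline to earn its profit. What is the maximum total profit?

389

Take jobs in profit order; each goes to the latest open slot no later than its deadline.
Profit order: C=79 A=72 H=64 D=56 B=33 I=31 F=29 G=23 J=19 E=12
Assign: C→slot 8, A→slot 7, H→slot 3, D→slot 2, B→slot 1, I→slot 5, F skipped, G→slot 6, J→slot 9, E→slot 4.
Slots: [1:B] [2:D] [3:H] [4:E] [5:I] [6:G] [7:A] [8:C] [9:J]
Profit = 33 + 56 + 64 + 12 + 31 + 23 + 72 + 79 + 19 = 389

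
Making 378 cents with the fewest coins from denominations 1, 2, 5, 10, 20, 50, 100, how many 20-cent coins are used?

Greedy: take as many of the largest coin as possible, then repeat with the remainder.
378 = 3×100 + 1×50 + 1×20 + 1×5 + 1×2 + 1×1
Count of 20: 1

1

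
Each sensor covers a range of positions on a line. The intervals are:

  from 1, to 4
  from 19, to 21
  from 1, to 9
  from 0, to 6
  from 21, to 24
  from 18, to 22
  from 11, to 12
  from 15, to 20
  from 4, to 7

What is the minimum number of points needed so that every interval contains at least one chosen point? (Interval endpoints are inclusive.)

Sort by right endpoint; whenever an interval is uncovered, place a point at its right end.
By right end: [1,4]  [0,6]  [4,7]  [1,9]  [11,12]  [15,20]  [19,21]  [18,22]  [21,24]
[1,4] uncovered → point at 4; [11,12] uncovered → point at 12; [15,20] uncovered → point at 20; [21,24] uncovered → point at 24.
Points: 4, 12, 20, 24 (4 total).

4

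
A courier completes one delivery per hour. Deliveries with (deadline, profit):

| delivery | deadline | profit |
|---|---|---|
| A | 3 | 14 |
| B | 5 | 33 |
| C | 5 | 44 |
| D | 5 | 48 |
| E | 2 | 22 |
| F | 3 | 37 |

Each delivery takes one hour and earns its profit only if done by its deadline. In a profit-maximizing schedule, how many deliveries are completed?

Take jobs in profit order; each goes to the latest open slot no later than its deadline.
By profit: D(d5,48), C(d5,44), F(d3,37), B(d5,33), E(d2,22), A(d3,14)
D→slot 5; C→slot 4; F→slot 3; B→slot 2; E→slot 1; A skipped.
5 of 6 scheduled.

5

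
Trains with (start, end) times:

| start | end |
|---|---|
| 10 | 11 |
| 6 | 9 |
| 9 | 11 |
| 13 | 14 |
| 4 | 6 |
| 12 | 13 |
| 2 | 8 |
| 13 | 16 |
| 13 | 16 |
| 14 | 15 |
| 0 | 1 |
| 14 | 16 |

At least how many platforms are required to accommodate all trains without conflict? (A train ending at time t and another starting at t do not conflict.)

Count concurrent intervals with a sweep; the peak is the room count.
Events (time:±→running): 0:+→1 1:-→0 2:+→1 4:+→2 6:-→1 6:+→2 8:-→1 9:-→0 9:+→1 10:+→2 11:-→1 11:-→0 12:+→1 13:-→0 13:+→1 13:+→2 13:+→3 14:-→2 14:+→3 14:+→4 … peak 4.

4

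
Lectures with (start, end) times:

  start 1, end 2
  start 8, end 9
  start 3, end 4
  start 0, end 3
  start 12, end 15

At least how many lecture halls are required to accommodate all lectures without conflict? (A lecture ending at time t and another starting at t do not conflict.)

2

Count concurrent intervals with a sweep; the peak is the room count.
Events (time:±→running): 0:+→1 1:+→2 … peak 2.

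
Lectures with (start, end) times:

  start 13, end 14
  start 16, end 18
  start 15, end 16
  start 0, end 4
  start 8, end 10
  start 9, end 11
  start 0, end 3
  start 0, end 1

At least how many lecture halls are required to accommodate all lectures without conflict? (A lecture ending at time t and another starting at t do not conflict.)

3

starts: [0, 0, 0, 8, 9, 13, 15, 16]
ends:   [1, 3, 4, 10, 11, 14, 16, 18]
s0→1 s0→2 s0→3  — peak 3.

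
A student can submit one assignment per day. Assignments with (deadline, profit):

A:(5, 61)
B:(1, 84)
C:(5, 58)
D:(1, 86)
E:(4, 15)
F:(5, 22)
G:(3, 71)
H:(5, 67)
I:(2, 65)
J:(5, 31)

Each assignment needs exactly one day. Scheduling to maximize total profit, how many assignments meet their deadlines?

5

Take jobs in profit order; each goes to the latest open slot no later than its deadline.
By profit: D(d1,86), B(d1,84), G(d3,71), H(d5,67), I(d2,65), A(d5,61), C(d5,58), J(d5,31), F(d5,22), E(d4,15)
D→slot 1; B skipped; G→slot 3; H→slot 5; I→slot 2; A→slot 4; C skipped; J skipped; F skipped; E skipped.
5 of 10 scheduled.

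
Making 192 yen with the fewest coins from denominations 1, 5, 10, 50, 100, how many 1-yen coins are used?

192 = 1×100 + 1×50 + 4×10 + 2×1
Count of 1: 2

2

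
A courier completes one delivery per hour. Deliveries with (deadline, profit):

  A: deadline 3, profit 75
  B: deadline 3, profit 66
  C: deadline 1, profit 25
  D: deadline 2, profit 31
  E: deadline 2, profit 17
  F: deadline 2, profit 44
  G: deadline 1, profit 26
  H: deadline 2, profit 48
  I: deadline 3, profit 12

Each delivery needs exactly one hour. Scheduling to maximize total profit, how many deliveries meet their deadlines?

3

Profit order: A=75 B=66 H=48 F=44 D=31 G=26 C=25 E=17 I=12
Assign: A→slot 3, B→slot 2, H→slot 1, F skipped, D skipped, G skipped, C skipped, E skipped, I skipped.
Slots: [1:H] [2:B] [3:A]
3 of 9 scheduled.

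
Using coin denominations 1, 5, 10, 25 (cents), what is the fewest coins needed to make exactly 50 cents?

Greedy: take as many of the largest coin as possible, then repeat with the remainder.
50 − 2×25→0
Total coins = 2 = 2

2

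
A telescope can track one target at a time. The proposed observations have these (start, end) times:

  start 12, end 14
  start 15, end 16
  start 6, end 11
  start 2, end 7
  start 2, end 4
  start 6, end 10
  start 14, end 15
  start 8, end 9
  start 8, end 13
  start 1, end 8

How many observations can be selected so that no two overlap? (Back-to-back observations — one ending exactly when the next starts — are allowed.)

5

Sorted by end: (2,4)  (2,7)  (1,8)  (8,9)  (6,10)  (6,11)  (8,13)  (12,14)  (14,15)  (15,16)
take (2,4); take (8,9); skip (6,10); skip (8,13); take (12,14); take (14,15); take (15,16).
Selected 5 observations.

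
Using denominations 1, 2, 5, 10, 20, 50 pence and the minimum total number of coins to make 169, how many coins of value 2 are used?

2

Use the largest denomination that fits, subtract, and repeat.
169 − 3×50→19 − 1×10→9 − 1×5→4 − 2×2→0
Count of 2: 2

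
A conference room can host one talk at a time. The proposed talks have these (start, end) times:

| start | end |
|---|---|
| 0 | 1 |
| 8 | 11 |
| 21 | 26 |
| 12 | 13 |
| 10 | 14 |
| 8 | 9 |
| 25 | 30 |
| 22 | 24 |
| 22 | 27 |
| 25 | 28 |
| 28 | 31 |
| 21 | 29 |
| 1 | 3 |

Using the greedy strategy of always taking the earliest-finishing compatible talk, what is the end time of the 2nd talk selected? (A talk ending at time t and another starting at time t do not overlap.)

Order by finish time; keep every interval that doesn't clash with the previous kept one.
By end time: (0,1), (1,3), (8,9), (8,11), (12,13), (10,14), (22,24), (21,26), (22,27), (25,28), (21,29), (25,30), (28,31).
Pick (0,1); next start ≥ 1 → (1,3); next start ≥ 3 → (8,9); next start ≥ 9 → (12,13); next start ≥ 13 → (22,24); next start ≥ 24 → (25,28); next start ≥ 28 → (28,31).
Selected: (0,1) (1,3) (8,9) (12,13) (22,24) (25,28) (28,31)

3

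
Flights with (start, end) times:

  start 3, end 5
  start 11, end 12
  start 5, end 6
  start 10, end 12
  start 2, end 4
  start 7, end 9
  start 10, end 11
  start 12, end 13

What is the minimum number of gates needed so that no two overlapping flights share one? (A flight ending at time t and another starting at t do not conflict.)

2

Count concurrent intervals with a sweep; the peak is the room count.
Events (time:±→running): 2:+→1 3:+→2 … peak 2.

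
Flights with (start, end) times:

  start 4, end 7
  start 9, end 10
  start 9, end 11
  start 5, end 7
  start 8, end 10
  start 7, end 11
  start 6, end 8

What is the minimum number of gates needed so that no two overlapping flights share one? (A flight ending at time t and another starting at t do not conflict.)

4

Count concurrent intervals with a sweep; the peak is the room count.
Events (time:±→running): 4:+→1 5:+→2 6:+→3 7:-→2 7:-→1 7:+→2 8:-→1 8:+→2 9:+→3 9:+→4 … peak 4.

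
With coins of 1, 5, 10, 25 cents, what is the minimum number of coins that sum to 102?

6

Use the largest denomination that fits, subtract, and repeat.
102 = 4×25 + 2×1
Total coins = 4 + 2 = 6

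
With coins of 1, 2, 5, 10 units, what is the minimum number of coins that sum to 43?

Use the largest denomination that fits, subtract, and repeat.
43 = 4×10 + 1×2 + 1×1
Total coins = 4 + 1 + 1 = 6

6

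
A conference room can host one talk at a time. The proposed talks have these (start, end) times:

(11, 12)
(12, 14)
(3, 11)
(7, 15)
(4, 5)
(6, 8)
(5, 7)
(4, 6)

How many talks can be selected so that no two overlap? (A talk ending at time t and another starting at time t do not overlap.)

Order by finish time; keep every interval that doesn't clash with the previous kept one.
By end time: (4,5), (4,6), (5,7), (6,8), (3,11), (11,12), (12,14), (7,15).
Pick (4,5); next start ≥ 5 → (5,7); next start ≥ 7 → (11,12); next start ≥ 12 → (12,14).
Selected 4 talks.

4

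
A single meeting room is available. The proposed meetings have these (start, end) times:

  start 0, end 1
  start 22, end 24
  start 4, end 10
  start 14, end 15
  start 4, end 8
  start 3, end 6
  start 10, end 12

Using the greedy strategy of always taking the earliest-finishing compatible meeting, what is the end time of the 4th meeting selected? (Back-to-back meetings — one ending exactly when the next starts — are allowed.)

Order by finish time; keep every interval that doesn't clash with the previous kept one.
Sorted by end: (0,1)  (3,6)  (4,8)  (4,10)  (10,12)  (14,15)  (22,24)
take (0,1); take (3,6); skip (4,8); take (10,12); take (14,15); take (22,24).
Selected: (0,1) (3,6) (10,12) (14,15) (22,24)

15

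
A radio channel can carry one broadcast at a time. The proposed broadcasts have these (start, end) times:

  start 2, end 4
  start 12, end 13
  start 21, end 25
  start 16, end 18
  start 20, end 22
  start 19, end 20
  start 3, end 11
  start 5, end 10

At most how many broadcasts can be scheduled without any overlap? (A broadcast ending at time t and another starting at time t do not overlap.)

Sorted by end: (2,4)  (5,10)  (3,11)  (12,13)  (16,18)  (19,20)  (20,22)  (21,25)
take (2,4); take (5,10); skip (3,11); take (12,13); take (16,18); take (19,20); take (20,22).
Selected 6 broadcasts.

6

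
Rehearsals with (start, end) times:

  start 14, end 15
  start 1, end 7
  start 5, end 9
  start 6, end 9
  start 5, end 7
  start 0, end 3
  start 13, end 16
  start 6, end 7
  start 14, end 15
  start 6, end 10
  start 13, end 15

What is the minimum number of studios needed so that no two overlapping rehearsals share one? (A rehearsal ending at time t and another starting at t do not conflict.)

Events (time:±→running): 0:+→1 1:+→2 3:-→1 5:+→2 5:+→3 6:+→4 6:+→5 6:+→6 … peak 6.

6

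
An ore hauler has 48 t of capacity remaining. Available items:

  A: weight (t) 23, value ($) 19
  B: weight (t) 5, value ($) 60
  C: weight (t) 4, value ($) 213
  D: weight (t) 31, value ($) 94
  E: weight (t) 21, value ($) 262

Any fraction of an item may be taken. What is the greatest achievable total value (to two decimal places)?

Sort by value per unit weight and fill in that order.
Ratios (sorted): C 53.25, E 12.48, B 12.00, D 3.03, A 0.83
take C (4 @ 213); take E (21 @ 262); take B (5 @ 60); take 18/31 of D → 54.58. Capacity used 48/48.
Total value = 589.58

589.58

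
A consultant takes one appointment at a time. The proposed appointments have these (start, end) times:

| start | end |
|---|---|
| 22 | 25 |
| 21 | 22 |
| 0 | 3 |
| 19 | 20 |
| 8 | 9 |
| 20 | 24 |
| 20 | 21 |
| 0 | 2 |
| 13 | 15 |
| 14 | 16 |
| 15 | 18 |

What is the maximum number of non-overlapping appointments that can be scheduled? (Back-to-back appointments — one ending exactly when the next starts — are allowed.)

8

Order by finish time; keep every interval that doesn't clash with the previous kept one.
Sorted by end: (0,2)  (0,3)  (8,9)  (13,15)  (14,16)  (15,18)  (19,20)  (20,21)  (21,22)  (20,24)  (22,25)
take (0,2); take (8,9); take (13,15); skip (14,16); take (15,18); take (19,20); take (20,21); take (21,22); skip (20,24); take (22,25).
Selected 8 appointments.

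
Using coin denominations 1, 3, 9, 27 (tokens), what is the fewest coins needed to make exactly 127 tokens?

7

127 = 4×27 + 2×9 + 1×1
Total coins = 4 + 2 + 1 = 7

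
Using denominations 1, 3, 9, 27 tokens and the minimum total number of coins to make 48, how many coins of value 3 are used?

1

Use the largest denomination that fits, subtract, and repeat.
48 − 1×27→21 − 2×9→3 − 1×3→0
Count of 3: 1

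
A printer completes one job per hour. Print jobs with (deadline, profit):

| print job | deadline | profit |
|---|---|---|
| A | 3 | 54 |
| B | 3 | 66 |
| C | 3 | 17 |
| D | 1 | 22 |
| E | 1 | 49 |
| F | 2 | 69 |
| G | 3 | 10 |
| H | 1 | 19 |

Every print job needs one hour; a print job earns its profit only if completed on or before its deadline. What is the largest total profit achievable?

189

Profit order: F=69 B=66 A=54 E=49 D=22 H=19 C=17 G=10
Assign: F→slot 2, B→slot 3, A→slot 1, E skipped, D skipped, H skipped, C skipped, G skipped.
Slots: [1:A] [2:F] [3:B]
Profit = 54 + 69 + 66 = 189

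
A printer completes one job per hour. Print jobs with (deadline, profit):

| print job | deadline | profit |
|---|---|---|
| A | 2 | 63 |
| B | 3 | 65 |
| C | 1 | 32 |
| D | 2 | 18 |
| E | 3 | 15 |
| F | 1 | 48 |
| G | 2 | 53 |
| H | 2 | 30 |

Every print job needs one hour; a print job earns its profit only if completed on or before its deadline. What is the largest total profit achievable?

Sort by profit descending; place each in the latest free slot ≤ its deadline.
Profit order: B=65 A=63 G=53 F=48 C=32 H=30 D=18 E=15
Assign: B→slot 3, A→slot 2, G→slot 1, F skipped, C skipped, H skipped, D skipped, E skipped.
Slots: [1:G] [2:A] [3:B]
Profit = 53 + 63 + 65 = 181

181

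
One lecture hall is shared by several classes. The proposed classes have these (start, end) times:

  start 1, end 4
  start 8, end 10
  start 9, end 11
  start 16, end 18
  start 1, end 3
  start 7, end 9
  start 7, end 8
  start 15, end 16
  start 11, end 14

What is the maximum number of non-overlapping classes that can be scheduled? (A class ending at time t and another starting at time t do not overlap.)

Greedy by earliest finish: after sorting by end time, pick each interval compatible with the last pick.
Sorted by end: (1,3)  (1,4)  (7,8)  (7,9)  (8,10)  (9,11)  (11,14)  (15,16)  (16,18)
take (1,3); skip (1,4); take (7,8); skip (7,9); take (8,10); skip (9,11); take (11,14); take (15,16); take (16,18).
Selected 6 classes.

6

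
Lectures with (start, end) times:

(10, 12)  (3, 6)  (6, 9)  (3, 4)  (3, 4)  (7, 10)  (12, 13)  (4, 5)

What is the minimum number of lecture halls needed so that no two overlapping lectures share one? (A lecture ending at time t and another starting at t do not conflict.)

starts: [3, 3, 3, 4, 6, 7, 10, 12]
ends:   [4, 4, 5, 6, 9, 10, 12, 13]
s3→1 s3→2 s3→3  — peak 3.

3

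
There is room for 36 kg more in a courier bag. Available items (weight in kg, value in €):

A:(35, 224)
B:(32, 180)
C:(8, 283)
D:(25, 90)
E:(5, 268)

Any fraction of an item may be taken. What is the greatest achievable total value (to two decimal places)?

Order: E (268/5=53.60) > C (283/8=35.38) > A (224/35=6.40) > B (180/32=5.62) > D (90/25=3.60)
Fill: take E (5 @ 268) → take C (8 @ 283) → take 23/35 of A → 147.20; 36/36 used.
Total value = 698.20

698.20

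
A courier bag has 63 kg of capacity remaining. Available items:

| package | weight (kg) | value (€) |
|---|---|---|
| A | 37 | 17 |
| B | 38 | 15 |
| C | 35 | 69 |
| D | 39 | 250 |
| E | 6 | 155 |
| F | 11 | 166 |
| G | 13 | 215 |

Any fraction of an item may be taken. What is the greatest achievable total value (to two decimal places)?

747.54

Order: E (155/6=25.83) > G (215/13=16.54) > F (166/11=15.09) > D (250/39=6.41) > C (69/35=1.97) > A (17/37=0.46) > B (15/38=0.39)
Fill: take E (6 @ 155) → take G (13 @ 215) → take F (11 @ 166) → take 33/39 of D → 211.54; 63/63 used.
Total value = 747.54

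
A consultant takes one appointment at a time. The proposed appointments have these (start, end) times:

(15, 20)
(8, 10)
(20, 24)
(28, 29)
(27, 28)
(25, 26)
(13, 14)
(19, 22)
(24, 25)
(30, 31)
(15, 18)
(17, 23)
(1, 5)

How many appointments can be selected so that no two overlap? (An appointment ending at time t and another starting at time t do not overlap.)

10

Order by finish time; keep every interval that doesn't clash with the previous kept one.
By end time: (1,5), (8,10), (13,14), (15,18), (15,20), (19,22), (17,23), (20,24), (24,25), (25,26), (27,28), (28,29), (30,31).
Pick (1,5); next start ≥ 5 → (8,10); next start ≥ 10 → (13,14); next start ≥ 14 → (15,18); next start ≥ 18 → (19,22); next start ≥ 22 → (24,25); next start ≥ 25 → (25,26); next start ≥ 26 → (27,28); next start ≥ 28 → (28,29); next start ≥ 29 → (30,31).
Selected 10 appointments.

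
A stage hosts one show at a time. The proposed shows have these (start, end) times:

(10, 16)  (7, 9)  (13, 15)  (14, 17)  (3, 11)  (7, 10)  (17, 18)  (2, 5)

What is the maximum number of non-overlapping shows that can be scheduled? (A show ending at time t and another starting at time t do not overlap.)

4

Greedy by earliest finish: after sorting by end time, pick each interval compatible with the last pick.
By end time: (2,5), (7,9), (7,10), (3,11), (13,15), (10,16), (14,17), (17,18).
Pick (2,5); next start ≥ 5 → (7,9); next start ≥ 9 → (13,15); next start ≥ 15 → (17,18).
Selected 4 shows.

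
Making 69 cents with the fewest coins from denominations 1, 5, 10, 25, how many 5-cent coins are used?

1

69 − 2×25→19 − 1×10→9 − 1×5→4 − 4×1→0
Count of 5: 1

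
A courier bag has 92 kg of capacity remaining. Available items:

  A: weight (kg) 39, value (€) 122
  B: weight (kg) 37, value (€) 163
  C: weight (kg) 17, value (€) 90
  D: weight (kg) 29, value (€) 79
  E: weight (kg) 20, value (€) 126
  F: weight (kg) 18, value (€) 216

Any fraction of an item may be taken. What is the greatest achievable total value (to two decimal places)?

595.00

Sort by value per unit weight and fill in that order.
Order: F (216/18=12.00) > E (126/20=6.30) > C (90/17=5.29) > B (163/37=4.41) > A (122/39=3.13) > D (79/29=2.72)
Fill: take F (18 @ 216) → take E (20 @ 126) → take C (17 @ 90) → take B (37 @ 163); 92/92 used.
Total value = 595.00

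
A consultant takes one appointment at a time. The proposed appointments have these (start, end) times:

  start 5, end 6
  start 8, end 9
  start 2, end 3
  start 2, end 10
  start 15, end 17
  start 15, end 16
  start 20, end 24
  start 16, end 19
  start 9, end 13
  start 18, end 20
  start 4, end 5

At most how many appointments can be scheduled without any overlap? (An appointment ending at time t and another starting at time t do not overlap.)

By end time: (2,3), (4,5), (5,6), (8,9), (2,10), (9,13), (15,16), (15,17), (16,19), (18,20), (20,24).
Pick (2,3); next start ≥ 3 → (4,5); next start ≥ 5 → (5,6); next start ≥ 6 → (8,9); next start ≥ 9 → (9,13); next start ≥ 13 → (15,16); next start ≥ 16 → (16,19); next start ≥ 19 → (20,24).
Selected 8 appointments.

8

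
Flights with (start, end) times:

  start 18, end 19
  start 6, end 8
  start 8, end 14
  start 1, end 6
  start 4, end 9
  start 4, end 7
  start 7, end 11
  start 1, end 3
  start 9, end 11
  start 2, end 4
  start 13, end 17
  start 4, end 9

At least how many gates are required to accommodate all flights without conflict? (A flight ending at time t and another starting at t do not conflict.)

Count concurrent intervals with a sweep; the peak is the room count.
starts: [1, 1, 2, 4, 4, 4, 6, 7, 8, 9, 13, 18]
ends:   [3, 4, 6, 7, 8, 9, 9, 11, 11, 14, 17, 19]
s1→1 s1→2 s2→3 e3→2 e4→1 s4→2 s4→3 s4→4  — peak 4.

4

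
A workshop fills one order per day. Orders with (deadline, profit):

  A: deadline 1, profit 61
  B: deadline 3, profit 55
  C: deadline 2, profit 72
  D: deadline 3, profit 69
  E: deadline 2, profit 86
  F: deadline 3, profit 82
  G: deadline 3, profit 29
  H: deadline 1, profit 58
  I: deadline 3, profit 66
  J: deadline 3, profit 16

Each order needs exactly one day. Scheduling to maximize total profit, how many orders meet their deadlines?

Take jobs in profit order; each goes to the latest open slot no later than its deadline.
By profit: E(d2,86), F(d3,82), C(d2,72), D(d3,69), I(d3,66), A(d1,61), H(d1,58), B(d3,55), G(d3,29), J(d3,16)
E→slot 2; F→slot 3; C→slot 1; D skipped; I skipped; A skipped; H skipped; B skipped; G skipped; J skipped.
3 of 10 scheduled.

3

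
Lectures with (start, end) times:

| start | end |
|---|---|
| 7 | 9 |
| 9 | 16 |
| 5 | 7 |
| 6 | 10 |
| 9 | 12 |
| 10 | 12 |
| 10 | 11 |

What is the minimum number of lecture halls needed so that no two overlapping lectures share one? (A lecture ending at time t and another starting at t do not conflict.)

4

starts: [5, 6, 7, 9, 9, 10, 10]
ends:   [7, 9, 10, 11, 12, 12, 16]
s5→1 s6→2 e7→1 s7→2 e9→1 s9→2 s9→3 e10→2 s10→3 s10→4  — peak 4.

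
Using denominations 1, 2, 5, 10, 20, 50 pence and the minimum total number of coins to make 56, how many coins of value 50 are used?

56 = 1×50 + 1×5 + 1×1
Count of 50: 1

1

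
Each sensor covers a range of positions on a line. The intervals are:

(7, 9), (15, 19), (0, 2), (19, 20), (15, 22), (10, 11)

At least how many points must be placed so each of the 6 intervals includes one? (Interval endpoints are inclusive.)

4

Process intervals by earliest right end; each time one isn't hit yet, stab at its right endpoint.
Sorted: [0,2] [7,9] [10,11] [15,19] [19,20] [15,22]
{[0,2]} hit by 2; {[7,9]} hit by 9; {[10,11]} hit by 11; {[15,19],[19,20],[15,22]} hit by 19.
Points: 2, 9, 11, 19 (4 total).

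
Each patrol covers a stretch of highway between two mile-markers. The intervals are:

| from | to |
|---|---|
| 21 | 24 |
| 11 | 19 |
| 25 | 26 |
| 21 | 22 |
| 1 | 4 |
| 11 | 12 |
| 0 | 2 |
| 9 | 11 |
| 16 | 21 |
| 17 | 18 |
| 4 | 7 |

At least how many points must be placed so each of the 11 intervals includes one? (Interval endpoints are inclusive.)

6

Process intervals by earliest right end; each time one isn't hit yet, stab at its right endpoint.
Sorted: [0,2] [1,4] [4,7] [9,11] [11,12] [17,18] [11,19] [16,21] [21,22] [21,24] [25,26]
{[0,2],[1,4]} hit by 2; {[4,7]} hit by 7; {[9,11],[11,12]} hit by 11; {[17,18],[11,19],[16,21]} hit by 18; {[21,22],[21,24]} hit by 22; {[25,26]} hit by 26.
Points: 2, 7, 11, 18, 22, 26 (6 total).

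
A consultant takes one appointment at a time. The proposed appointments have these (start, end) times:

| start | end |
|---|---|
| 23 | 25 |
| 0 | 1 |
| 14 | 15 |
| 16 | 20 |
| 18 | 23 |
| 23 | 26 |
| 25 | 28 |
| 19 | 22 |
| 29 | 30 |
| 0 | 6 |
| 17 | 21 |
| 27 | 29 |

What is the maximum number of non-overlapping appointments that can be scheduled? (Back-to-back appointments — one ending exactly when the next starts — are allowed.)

6

Order by finish time; keep every interval that doesn't clash with the previous kept one.
Sorted by end: (0,1)  (0,6)  (14,15)  (16,20)  (17,21)  (19,22)  (18,23)  (23,25)  (23,26)  (25,28)  (27,29)  (29,30)
take (0,1); take (14,15); take (16,20); skip (19,22); take (23,25); take (25,28); take (29,30).
Selected 6 appointments.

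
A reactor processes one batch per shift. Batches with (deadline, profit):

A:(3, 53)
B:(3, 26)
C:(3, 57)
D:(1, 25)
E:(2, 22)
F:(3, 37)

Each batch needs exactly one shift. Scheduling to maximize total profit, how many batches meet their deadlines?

3

Profit order: C=57 A=53 F=37 B=26 D=25 E=22
Assign: C→slot 3, A→slot 2, F→slot 1, B skipped, D skipped, E skipped.
Slots: [1:F] [2:A] [3:C]
3 of 6 scheduled.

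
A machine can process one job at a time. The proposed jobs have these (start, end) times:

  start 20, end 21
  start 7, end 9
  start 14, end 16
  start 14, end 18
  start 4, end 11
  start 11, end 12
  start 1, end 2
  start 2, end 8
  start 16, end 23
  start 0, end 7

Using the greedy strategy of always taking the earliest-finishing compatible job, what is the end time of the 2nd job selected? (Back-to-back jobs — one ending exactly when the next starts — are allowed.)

By end time: (1,2), (0,7), (2,8), (7,9), (4,11), (11,12), (14,16), (14,18), (20,21), (16,23).
Pick (1,2); next start ≥ 2 → (2,8); next start ≥ 8 → (11,12); next start ≥ 12 → (14,16); next start ≥ 16 → (20,21).
Selected: (1,2) (2,8) (11,12) (14,16) (20,21)

8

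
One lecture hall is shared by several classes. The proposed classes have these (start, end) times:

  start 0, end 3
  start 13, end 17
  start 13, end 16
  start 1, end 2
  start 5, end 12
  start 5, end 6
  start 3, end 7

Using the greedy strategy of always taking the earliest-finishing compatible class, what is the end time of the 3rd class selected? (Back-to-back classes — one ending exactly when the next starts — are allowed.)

Order by finish time; keep every interval that doesn't clash with the previous kept one.
Sorted by end: (1,2)  (0,3)  (5,6)  (3,7)  (5,12)  (13,16)  (13,17)
take (1,2); skip (0,3); take (5,6); skip (3,7); take (13,16).
Selected: (1,2) (5,6) (13,16)

16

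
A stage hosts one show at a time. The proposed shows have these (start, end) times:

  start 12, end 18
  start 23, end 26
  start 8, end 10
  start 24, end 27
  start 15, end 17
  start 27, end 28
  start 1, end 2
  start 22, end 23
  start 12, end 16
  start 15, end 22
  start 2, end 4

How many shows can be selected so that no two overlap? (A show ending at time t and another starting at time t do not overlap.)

Sorted by end: (1,2)  (2,4)  (8,10)  (12,16)  (15,17)  (12,18)  (15,22)  (22,23)  (23,26)  (24,27)  (27,28)
take (1,2); take (2,4); take (8,10); take (12,16); take (22,23); take (23,26); take (27,28).
Selected 7 shows.

7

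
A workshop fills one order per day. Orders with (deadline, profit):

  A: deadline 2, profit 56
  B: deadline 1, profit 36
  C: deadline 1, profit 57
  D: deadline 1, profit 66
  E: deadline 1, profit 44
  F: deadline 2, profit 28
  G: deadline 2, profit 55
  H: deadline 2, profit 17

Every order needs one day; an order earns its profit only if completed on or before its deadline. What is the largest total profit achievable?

Sort by profit descending; place each in the latest free slot ≤ its deadline.
By profit: D(d1,66), C(d1,57), A(d2,56), G(d2,55), E(d1,44), B(d1,36), F(d2,28), H(d2,17)
D→slot 1; C skipped; A→slot 2; G skipped; E skipped; B skipped; F skipped; H skipped.
Profit = 66 + 56 = 122

122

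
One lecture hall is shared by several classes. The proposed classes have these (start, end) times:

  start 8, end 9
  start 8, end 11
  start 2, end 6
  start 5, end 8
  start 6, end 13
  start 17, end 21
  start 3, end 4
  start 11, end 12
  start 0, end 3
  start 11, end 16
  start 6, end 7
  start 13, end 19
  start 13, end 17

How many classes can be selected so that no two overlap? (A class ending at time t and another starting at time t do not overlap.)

Greedy by earliest finish: after sorting by end time, pick each interval compatible with the last pick.
By end time: (0,3), (3,4), (2,6), (6,7), (5,8), (8,9), (8,11), (11,12), (6,13), (11,16), (13,17), (13,19), (17,21).
Pick (0,3); next start ≥ 3 → (3,4); next start ≥ 4 → (6,7); next start ≥ 7 → (8,9); next start ≥ 9 → (11,12); next start ≥ 12 → (13,17); next start ≥ 17 → (17,21).
Selected 7 classes.

7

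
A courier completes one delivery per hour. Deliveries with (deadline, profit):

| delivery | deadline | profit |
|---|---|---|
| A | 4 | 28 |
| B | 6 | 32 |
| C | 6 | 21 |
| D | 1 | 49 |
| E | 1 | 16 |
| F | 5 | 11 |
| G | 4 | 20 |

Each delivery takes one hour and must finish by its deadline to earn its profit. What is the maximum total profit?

Sort by profit descending; place each in the latest free slot ≤ its deadline.
Profit order: D=49 B=32 A=28 C=21 G=20 E=16 F=11
Assign: D→slot 1, B→slot 6, A→slot 4, C→slot 5, G→slot 3, E skipped, F→slot 2.
Slots: [1:D] [2:F] [3:G] [4:A] [5:C] [6:B]
Profit = 49 + 11 + 20 + 28 + 21 + 32 = 161

161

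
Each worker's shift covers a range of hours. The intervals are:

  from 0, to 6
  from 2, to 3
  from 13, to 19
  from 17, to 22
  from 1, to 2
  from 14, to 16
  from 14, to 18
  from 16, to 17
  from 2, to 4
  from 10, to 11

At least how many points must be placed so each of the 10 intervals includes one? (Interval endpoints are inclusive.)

4

Process intervals by earliest right end; each time one isn't hit yet, stab at its right endpoint.
Sorted: [1,2] [2,3] [2,4] [0,6] [10,11] [14,16] [16,17] [14,18] [13,19] [17,22]
{[1,2],[2,3],[2,4],[0,6]} hit by 2; {[10,11]} hit by 11; {[14,16],[16,17],[14,18],[13,19]} hit by 16; {[17,22]} hit by 22.
Points: 2, 11, 16, 22 (4 total).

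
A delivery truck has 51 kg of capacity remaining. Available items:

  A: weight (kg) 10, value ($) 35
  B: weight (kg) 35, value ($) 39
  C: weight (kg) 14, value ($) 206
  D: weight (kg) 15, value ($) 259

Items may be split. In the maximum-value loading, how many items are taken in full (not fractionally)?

Sort by value per unit weight and fill in that order.
Order: D (259/15=17.27) > C (206/14=14.71) > A (35/10=3.50) > B (39/35=1.11)
Fill: take D (15 @ 259) → take C (14 @ 206) → take A (10 @ 35) → take 12/35 of B → 13.37; 51/51 used.
3 item(s) taken whole; one partial (take 12/35 of B).

3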